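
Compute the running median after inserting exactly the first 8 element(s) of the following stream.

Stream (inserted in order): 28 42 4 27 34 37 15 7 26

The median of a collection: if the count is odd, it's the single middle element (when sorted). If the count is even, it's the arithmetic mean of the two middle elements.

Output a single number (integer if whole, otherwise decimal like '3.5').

Step 1: insert 28 -> lo=[28] (size 1, max 28) hi=[] (size 0) -> median=28
Step 2: insert 42 -> lo=[28] (size 1, max 28) hi=[42] (size 1, min 42) -> median=35
Step 3: insert 4 -> lo=[4, 28] (size 2, max 28) hi=[42] (size 1, min 42) -> median=28
Step 4: insert 27 -> lo=[4, 27] (size 2, max 27) hi=[28, 42] (size 2, min 28) -> median=27.5
Step 5: insert 34 -> lo=[4, 27, 28] (size 3, max 28) hi=[34, 42] (size 2, min 34) -> median=28
Step 6: insert 37 -> lo=[4, 27, 28] (size 3, max 28) hi=[34, 37, 42] (size 3, min 34) -> median=31
Step 7: insert 15 -> lo=[4, 15, 27, 28] (size 4, max 28) hi=[34, 37, 42] (size 3, min 34) -> median=28
Step 8: insert 7 -> lo=[4, 7, 15, 27] (size 4, max 27) hi=[28, 34, 37, 42] (size 4, min 28) -> median=27.5

Answer: 27.5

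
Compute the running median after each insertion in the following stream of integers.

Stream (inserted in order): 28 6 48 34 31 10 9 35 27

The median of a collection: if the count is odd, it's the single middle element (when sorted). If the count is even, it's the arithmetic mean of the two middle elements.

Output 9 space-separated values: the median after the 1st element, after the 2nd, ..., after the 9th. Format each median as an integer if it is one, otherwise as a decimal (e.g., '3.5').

Step 1: insert 28 -> lo=[28] (size 1, max 28) hi=[] (size 0) -> median=28
Step 2: insert 6 -> lo=[6] (size 1, max 6) hi=[28] (size 1, min 28) -> median=17
Step 3: insert 48 -> lo=[6, 28] (size 2, max 28) hi=[48] (size 1, min 48) -> median=28
Step 4: insert 34 -> lo=[6, 28] (size 2, max 28) hi=[34, 48] (size 2, min 34) -> median=31
Step 5: insert 31 -> lo=[6, 28, 31] (size 3, max 31) hi=[34, 48] (size 2, min 34) -> median=31
Step 6: insert 10 -> lo=[6, 10, 28] (size 3, max 28) hi=[31, 34, 48] (size 3, min 31) -> median=29.5
Step 7: insert 9 -> lo=[6, 9, 10, 28] (size 4, max 28) hi=[31, 34, 48] (size 3, min 31) -> median=28
Step 8: insert 35 -> lo=[6, 9, 10, 28] (size 4, max 28) hi=[31, 34, 35, 48] (size 4, min 31) -> median=29.5
Step 9: insert 27 -> lo=[6, 9, 10, 27, 28] (size 5, max 28) hi=[31, 34, 35, 48] (size 4, min 31) -> median=28

Answer: 28 17 28 31 31 29.5 28 29.5 28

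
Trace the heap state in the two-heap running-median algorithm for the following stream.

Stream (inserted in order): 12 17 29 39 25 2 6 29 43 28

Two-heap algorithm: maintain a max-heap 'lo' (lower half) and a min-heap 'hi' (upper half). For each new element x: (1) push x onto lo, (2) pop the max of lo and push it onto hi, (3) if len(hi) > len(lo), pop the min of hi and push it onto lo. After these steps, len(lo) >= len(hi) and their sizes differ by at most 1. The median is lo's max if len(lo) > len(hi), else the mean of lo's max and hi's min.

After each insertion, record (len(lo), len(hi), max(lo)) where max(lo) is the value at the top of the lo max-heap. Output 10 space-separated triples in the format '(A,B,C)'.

Step 1: insert 12 -> lo=[12] hi=[] -> (len(lo)=1, len(hi)=0, max(lo)=12)
Step 2: insert 17 -> lo=[12] hi=[17] -> (len(lo)=1, len(hi)=1, max(lo)=12)
Step 3: insert 29 -> lo=[12, 17] hi=[29] -> (len(lo)=2, len(hi)=1, max(lo)=17)
Step 4: insert 39 -> lo=[12, 17] hi=[29, 39] -> (len(lo)=2, len(hi)=2, max(lo)=17)
Step 5: insert 25 -> lo=[12, 17, 25] hi=[29, 39] -> (len(lo)=3, len(hi)=2, max(lo)=25)
Step 6: insert 2 -> lo=[2, 12, 17] hi=[25, 29, 39] -> (len(lo)=3, len(hi)=3, max(lo)=17)
Step 7: insert 6 -> lo=[2, 6, 12, 17] hi=[25, 29, 39] -> (len(lo)=4, len(hi)=3, max(lo)=17)
Step 8: insert 29 -> lo=[2, 6, 12, 17] hi=[25, 29, 29, 39] -> (len(lo)=4, len(hi)=4, max(lo)=17)
Step 9: insert 43 -> lo=[2, 6, 12, 17, 25] hi=[29, 29, 39, 43] -> (len(lo)=5, len(hi)=4, max(lo)=25)
Step 10: insert 28 -> lo=[2, 6, 12, 17, 25] hi=[28, 29, 29, 39, 43] -> (len(lo)=5, len(hi)=5, max(lo)=25)

Answer: (1,0,12) (1,1,12) (2,1,17) (2,2,17) (3,2,25) (3,3,17) (4,3,17) (4,4,17) (5,4,25) (5,5,25)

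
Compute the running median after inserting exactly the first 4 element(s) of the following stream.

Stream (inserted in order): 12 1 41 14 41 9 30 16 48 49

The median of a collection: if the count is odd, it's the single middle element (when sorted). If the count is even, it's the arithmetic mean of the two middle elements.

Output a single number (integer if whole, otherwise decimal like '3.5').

Answer: 13

Derivation:
Step 1: insert 12 -> lo=[12] (size 1, max 12) hi=[] (size 0) -> median=12
Step 2: insert 1 -> lo=[1] (size 1, max 1) hi=[12] (size 1, min 12) -> median=6.5
Step 3: insert 41 -> lo=[1, 12] (size 2, max 12) hi=[41] (size 1, min 41) -> median=12
Step 4: insert 14 -> lo=[1, 12] (size 2, max 12) hi=[14, 41] (size 2, min 14) -> median=13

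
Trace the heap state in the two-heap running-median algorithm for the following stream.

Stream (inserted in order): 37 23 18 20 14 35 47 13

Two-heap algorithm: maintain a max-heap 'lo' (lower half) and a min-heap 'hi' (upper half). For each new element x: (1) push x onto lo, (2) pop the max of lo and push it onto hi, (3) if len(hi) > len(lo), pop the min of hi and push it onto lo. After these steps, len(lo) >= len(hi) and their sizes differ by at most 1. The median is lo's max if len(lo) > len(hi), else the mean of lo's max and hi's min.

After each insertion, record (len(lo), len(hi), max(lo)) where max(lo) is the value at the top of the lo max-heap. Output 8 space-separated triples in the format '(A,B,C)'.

Step 1: insert 37 -> lo=[37] hi=[] -> (len(lo)=1, len(hi)=0, max(lo)=37)
Step 2: insert 23 -> lo=[23] hi=[37] -> (len(lo)=1, len(hi)=1, max(lo)=23)
Step 3: insert 18 -> lo=[18, 23] hi=[37] -> (len(lo)=2, len(hi)=1, max(lo)=23)
Step 4: insert 20 -> lo=[18, 20] hi=[23, 37] -> (len(lo)=2, len(hi)=2, max(lo)=20)
Step 5: insert 14 -> lo=[14, 18, 20] hi=[23, 37] -> (len(lo)=3, len(hi)=2, max(lo)=20)
Step 6: insert 35 -> lo=[14, 18, 20] hi=[23, 35, 37] -> (len(lo)=3, len(hi)=3, max(lo)=20)
Step 7: insert 47 -> lo=[14, 18, 20, 23] hi=[35, 37, 47] -> (len(lo)=4, len(hi)=3, max(lo)=23)
Step 8: insert 13 -> lo=[13, 14, 18, 20] hi=[23, 35, 37, 47] -> (len(lo)=4, len(hi)=4, max(lo)=20)

Answer: (1,0,37) (1,1,23) (2,1,23) (2,2,20) (3,2,20) (3,3,20) (4,3,23) (4,4,20)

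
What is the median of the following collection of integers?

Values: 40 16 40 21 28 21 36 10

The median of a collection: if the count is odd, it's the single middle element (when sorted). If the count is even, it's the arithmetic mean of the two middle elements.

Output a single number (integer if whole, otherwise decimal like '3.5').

Step 1: insert 40 -> lo=[40] (size 1, max 40) hi=[] (size 0) -> median=40
Step 2: insert 16 -> lo=[16] (size 1, max 16) hi=[40] (size 1, min 40) -> median=28
Step 3: insert 40 -> lo=[16, 40] (size 2, max 40) hi=[40] (size 1, min 40) -> median=40
Step 4: insert 21 -> lo=[16, 21] (size 2, max 21) hi=[40, 40] (size 2, min 40) -> median=30.5
Step 5: insert 28 -> lo=[16, 21, 28] (size 3, max 28) hi=[40, 40] (size 2, min 40) -> median=28
Step 6: insert 21 -> lo=[16, 21, 21] (size 3, max 21) hi=[28, 40, 40] (size 3, min 28) -> median=24.5
Step 7: insert 36 -> lo=[16, 21, 21, 28] (size 4, max 28) hi=[36, 40, 40] (size 3, min 36) -> median=28
Step 8: insert 10 -> lo=[10, 16, 21, 21] (size 4, max 21) hi=[28, 36, 40, 40] (size 4, min 28) -> median=24.5

Answer: 24.5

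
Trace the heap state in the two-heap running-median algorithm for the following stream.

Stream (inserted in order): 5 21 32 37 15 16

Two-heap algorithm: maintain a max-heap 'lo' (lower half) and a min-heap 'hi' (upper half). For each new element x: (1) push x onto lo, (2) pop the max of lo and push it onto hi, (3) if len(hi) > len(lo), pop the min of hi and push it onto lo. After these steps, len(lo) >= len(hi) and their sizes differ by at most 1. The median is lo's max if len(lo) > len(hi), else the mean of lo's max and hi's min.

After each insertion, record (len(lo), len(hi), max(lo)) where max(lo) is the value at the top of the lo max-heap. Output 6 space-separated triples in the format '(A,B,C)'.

Step 1: insert 5 -> lo=[5] hi=[] -> (len(lo)=1, len(hi)=0, max(lo)=5)
Step 2: insert 21 -> lo=[5] hi=[21] -> (len(lo)=1, len(hi)=1, max(lo)=5)
Step 3: insert 32 -> lo=[5, 21] hi=[32] -> (len(lo)=2, len(hi)=1, max(lo)=21)
Step 4: insert 37 -> lo=[5, 21] hi=[32, 37] -> (len(lo)=2, len(hi)=2, max(lo)=21)
Step 5: insert 15 -> lo=[5, 15, 21] hi=[32, 37] -> (len(lo)=3, len(hi)=2, max(lo)=21)
Step 6: insert 16 -> lo=[5, 15, 16] hi=[21, 32, 37] -> (len(lo)=3, len(hi)=3, max(lo)=16)

Answer: (1,0,5) (1,1,5) (2,1,21) (2,2,21) (3,2,21) (3,3,16)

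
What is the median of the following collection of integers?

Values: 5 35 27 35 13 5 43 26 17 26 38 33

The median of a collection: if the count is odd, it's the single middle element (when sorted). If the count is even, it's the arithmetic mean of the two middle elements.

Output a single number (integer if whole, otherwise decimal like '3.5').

Answer: 26.5

Derivation:
Step 1: insert 5 -> lo=[5] (size 1, max 5) hi=[] (size 0) -> median=5
Step 2: insert 35 -> lo=[5] (size 1, max 5) hi=[35] (size 1, min 35) -> median=20
Step 3: insert 27 -> lo=[5, 27] (size 2, max 27) hi=[35] (size 1, min 35) -> median=27
Step 4: insert 35 -> lo=[5, 27] (size 2, max 27) hi=[35, 35] (size 2, min 35) -> median=31
Step 5: insert 13 -> lo=[5, 13, 27] (size 3, max 27) hi=[35, 35] (size 2, min 35) -> median=27
Step 6: insert 5 -> lo=[5, 5, 13] (size 3, max 13) hi=[27, 35, 35] (size 3, min 27) -> median=20
Step 7: insert 43 -> lo=[5, 5, 13, 27] (size 4, max 27) hi=[35, 35, 43] (size 3, min 35) -> median=27
Step 8: insert 26 -> lo=[5, 5, 13, 26] (size 4, max 26) hi=[27, 35, 35, 43] (size 4, min 27) -> median=26.5
Step 9: insert 17 -> lo=[5, 5, 13, 17, 26] (size 5, max 26) hi=[27, 35, 35, 43] (size 4, min 27) -> median=26
Step 10: insert 26 -> lo=[5, 5, 13, 17, 26] (size 5, max 26) hi=[26, 27, 35, 35, 43] (size 5, min 26) -> median=26
Step 11: insert 38 -> lo=[5, 5, 13, 17, 26, 26] (size 6, max 26) hi=[27, 35, 35, 38, 43] (size 5, min 27) -> median=26
Step 12: insert 33 -> lo=[5, 5, 13, 17, 26, 26] (size 6, max 26) hi=[27, 33, 35, 35, 38, 43] (size 6, min 27) -> median=26.5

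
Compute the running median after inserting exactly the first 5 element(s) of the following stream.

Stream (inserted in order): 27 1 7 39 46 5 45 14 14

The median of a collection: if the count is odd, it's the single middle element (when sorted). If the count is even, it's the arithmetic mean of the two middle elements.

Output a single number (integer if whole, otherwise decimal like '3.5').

Step 1: insert 27 -> lo=[27] (size 1, max 27) hi=[] (size 0) -> median=27
Step 2: insert 1 -> lo=[1] (size 1, max 1) hi=[27] (size 1, min 27) -> median=14
Step 3: insert 7 -> lo=[1, 7] (size 2, max 7) hi=[27] (size 1, min 27) -> median=7
Step 4: insert 39 -> lo=[1, 7] (size 2, max 7) hi=[27, 39] (size 2, min 27) -> median=17
Step 5: insert 46 -> lo=[1, 7, 27] (size 3, max 27) hi=[39, 46] (size 2, min 39) -> median=27

Answer: 27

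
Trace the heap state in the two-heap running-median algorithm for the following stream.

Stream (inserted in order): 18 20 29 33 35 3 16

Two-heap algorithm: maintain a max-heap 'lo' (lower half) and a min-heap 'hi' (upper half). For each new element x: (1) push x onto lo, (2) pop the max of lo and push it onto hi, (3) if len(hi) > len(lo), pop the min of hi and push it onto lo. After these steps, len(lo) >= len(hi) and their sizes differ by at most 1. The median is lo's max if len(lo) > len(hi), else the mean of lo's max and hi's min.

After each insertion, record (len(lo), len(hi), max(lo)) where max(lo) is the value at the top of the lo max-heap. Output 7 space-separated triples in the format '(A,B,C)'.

Answer: (1,0,18) (1,1,18) (2,1,20) (2,2,20) (3,2,29) (3,3,20) (4,3,20)

Derivation:
Step 1: insert 18 -> lo=[18] hi=[] -> (len(lo)=1, len(hi)=0, max(lo)=18)
Step 2: insert 20 -> lo=[18] hi=[20] -> (len(lo)=1, len(hi)=1, max(lo)=18)
Step 3: insert 29 -> lo=[18, 20] hi=[29] -> (len(lo)=2, len(hi)=1, max(lo)=20)
Step 4: insert 33 -> lo=[18, 20] hi=[29, 33] -> (len(lo)=2, len(hi)=2, max(lo)=20)
Step 5: insert 35 -> lo=[18, 20, 29] hi=[33, 35] -> (len(lo)=3, len(hi)=2, max(lo)=29)
Step 6: insert 3 -> lo=[3, 18, 20] hi=[29, 33, 35] -> (len(lo)=3, len(hi)=3, max(lo)=20)
Step 7: insert 16 -> lo=[3, 16, 18, 20] hi=[29, 33, 35] -> (len(lo)=4, len(hi)=3, max(lo)=20)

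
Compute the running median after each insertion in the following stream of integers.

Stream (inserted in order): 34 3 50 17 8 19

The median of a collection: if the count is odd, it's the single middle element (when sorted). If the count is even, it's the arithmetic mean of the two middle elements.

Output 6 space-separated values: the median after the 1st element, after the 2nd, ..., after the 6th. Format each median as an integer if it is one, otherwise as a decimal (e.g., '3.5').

Answer: 34 18.5 34 25.5 17 18

Derivation:
Step 1: insert 34 -> lo=[34] (size 1, max 34) hi=[] (size 0) -> median=34
Step 2: insert 3 -> lo=[3] (size 1, max 3) hi=[34] (size 1, min 34) -> median=18.5
Step 3: insert 50 -> lo=[3, 34] (size 2, max 34) hi=[50] (size 1, min 50) -> median=34
Step 4: insert 17 -> lo=[3, 17] (size 2, max 17) hi=[34, 50] (size 2, min 34) -> median=25.5
Step 5: insert 8 -> lo=[3, 8, 17] (size 3, max 17) hi=[34, 50] (size 2, min 34) -> median=17
Step 6: insert 19 -> lo=[3, 8, 17] (size 3, max 17) hi=[19, 34, 50] (size 3, min 19) -> median=18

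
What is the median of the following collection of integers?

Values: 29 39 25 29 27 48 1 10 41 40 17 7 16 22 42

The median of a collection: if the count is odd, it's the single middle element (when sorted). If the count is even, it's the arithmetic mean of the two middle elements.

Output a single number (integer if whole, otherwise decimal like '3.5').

Step 1: insert 29 -> lo=[29] (size 1, max 29) hi=[] (size 0) -> median=29
Step 2: insert 39 -> lo=[29] (size 1, max 29) hi=[39] (size 1, min 39) -> median=34
Step 3: insert 25 -> lo=[25, 29] (size 2, max 29) hi=[39] (size 1, min 39) -> median=29
Step 4: insert 29 -> lo=[25, 29] (size 2, max 29) hi=[29, 39] (size 2, min 29) -> median=29
Step 5: insert 27 -> lo=[25, 27, 29] (size 3, max 29) hi=[29, 39] (size 2, min 29) -> median=29
Step 6: insert 48 -> lo=[25, 27, 29] (size 3, max 29) hi=[29, 39, 48] (size 3, min 29) -> median=29
Step 7: insert 1 -> lo=[1, 25, 27, 29] (size 4, max 29) hi=[29, 39, 48] (size 3, min 29) -> median=29
Step 8: insert 10 -> lo=[1, 10, 25, 27] (size 4, max 27) hi=[29, 29, 39, 48] (size 4, min 29) -> median=28
Step 9: insert 41 -> lo=[1, 10, 25, 27, 29] (size 5, max 29) hi=[29, 39, 41, 48] (size 4, min 29) -> median=29
Step 10: insert 40 -> lo=[1, 10, 25, 27, 29] (size 5, max 29) hi=[29, 39, 40, 41, 48] (size 5, min 29) -> median=29
Step 11: insert 17 -> lo=[1, 10, 17, 25, 27, 29] (size 6, max 29) hi=[29, 39, 40, 41, 48] (size 5, min 29) -> median=29
Step 12: insert 7 -> lo=[1, 7, 10, 17, 25, 27] (size 6, max 27) hi=[29, 29, 39, 40, 41, 48] (size 6, min 29) -> median=28
Step 13: insert 16 -> lo=[1, 7, 10, 16, 17, 25, 27] (size 7, max 27) hi=[29, 29, 39, 40, 41, 48] (size 6, min 29) -> median=27
Step 14: insert 22 -> lo=[1, 7, 10, 16, 17, 22, 25] (size 7, max 25) hi=[27, 29, 29, 39, 40, 41, 48] (size 7, min 27) -> median=26
Step 15: insert 42 -> lo=[1, 7, 10, 16, 17, 22, 25, 27] (size 8, max 27) hi=[29, 29, 39, 40, 41, 42, 48] (size 7, min 29) -> median=27

Answer: 27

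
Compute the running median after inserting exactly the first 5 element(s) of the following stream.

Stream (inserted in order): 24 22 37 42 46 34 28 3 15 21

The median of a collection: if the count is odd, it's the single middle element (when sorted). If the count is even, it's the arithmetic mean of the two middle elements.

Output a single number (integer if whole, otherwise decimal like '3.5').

Answer: 37

Derivation:
Step 1: insert 24 -> lo=[24] (size 1, max 24) hi=[] (size 0) -> median=24
Step 2: insert 22 -> lo=[22] (size 1, max 22) hi=[24] (size 1, min 24) -> median=23
Step 3: insert 37 -> lo=[22, 24] (size 2, max 24) hi=[37] (size 1, min 37) -> median=24
Step 4: insert 42 -> lo=[22, 24] (size 2, max 24) hi=[37, 42] (size 2, min 37) -> median=30.5
Step 5: insert 46 -> lo=[22, 24, 37] (size 3, max 37) hi=[42, 46] (size 2, min 42) -> median=37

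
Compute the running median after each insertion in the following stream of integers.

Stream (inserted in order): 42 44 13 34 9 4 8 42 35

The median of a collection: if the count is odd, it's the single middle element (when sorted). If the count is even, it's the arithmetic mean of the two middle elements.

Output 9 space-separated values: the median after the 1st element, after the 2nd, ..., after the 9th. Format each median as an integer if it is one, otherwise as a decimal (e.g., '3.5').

Answer: 42 43 42 38 34 23.5 13 23.5 34

Derivation:
Step 1: insert 42 -> lo=[42] (size 1, max 42) hi=[] (size 0) -> median=42
Step 2: insert 44 -> lo=[42] (size 1, max 42) hi=[44] (size 1, min 44) -> median=43
Step 3: insert 13 -> lo=[13, 42] (size 2, max 42) hi=[44] (size 1, min 44) -> median=42
Step 4: insert 34 -> lo=[13, 34] (size 2, max 34) hi=[42, 44] (size 2, min 42) -> median=38
Step 5: insert 9 -> lo=[9, 13, 34] (size 3, max 34) hi=[42, 44] (size 2, min 42) -> median=34
Step 6: insert 4 -> lo=[4, 9, 13] (size 3, max 13) hi=[34, 42, 44] (size 3, min 34) -> median=23.5
Step 7: insert 8 -> lo=[4, 8, 9, 13] (size 4, max 13) hi=[34, 42, 44] (size 3, min 34) -> median=13
Step 8: insert 42 -> lo=[4, 8, 9, 13] (size 4, max 13) hi=[34, 42, 42, 44] (size 4, min 34) -> median=23.5
Step 9: insert 35 -> lo=[4, 8, 9, 13, 34] (size 5, max 34) hi=[35, 42, 42, 44] (size 4, min 35) -> median=34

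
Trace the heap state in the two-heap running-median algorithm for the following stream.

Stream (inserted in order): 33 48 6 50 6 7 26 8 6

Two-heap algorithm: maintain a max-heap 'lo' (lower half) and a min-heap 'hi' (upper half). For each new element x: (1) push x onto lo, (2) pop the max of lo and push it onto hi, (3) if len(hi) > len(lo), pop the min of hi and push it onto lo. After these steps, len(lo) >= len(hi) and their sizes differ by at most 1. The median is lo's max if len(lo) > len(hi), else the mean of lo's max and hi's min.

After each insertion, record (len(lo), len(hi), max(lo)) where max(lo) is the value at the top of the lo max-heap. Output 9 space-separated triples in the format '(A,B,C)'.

Step 1: insert 33 -> lo=[33] hi=[] -> (len(lo)=1, len(hi)=0, max(lo)=33)
Step 2: insert 48 -> lo=[33] hi=[48] -> (len(lo)=1, len(hi)=1, max(lo)=33)
Step 3: insert 6 -> lo=[6, 33] hi=[48] -> (len(lo)=2, len(hi)=1, max(lo)=33)
Step 4: insert 50 -> lo=[6, 33] hi=[48, 50] -> (len(lo)=2, len(hi)=2, max(lo)=33)
Step 5: insert 6 -> lo=[6, 6, 33] hi=[48, 50] -> (len(lo)=3, len(hi)=2, max(lo)=33)
Step 6: insert 7 -> lo=[6, 6, 7] hi=[33, 48, 50] -> (len(lo)=3, len(hi)=3, max(lo)=7)
Step 7: insert 26 -> lo=[6, 6, 7, 26] hi=[33, 48, 50] -> (len(lo)=4, len(hi)=3, max(lo)=26)
Step 8: insert 8 -> lo=[6, 6, 7, 8] hi=[26, 33, 48, 50] -> (len(lo)=4, len(hi)=4, max(lo)=8)
Step 9: insert 6 -> lo=[6, 6, 6, 7, 8] hi=[26, 33, 48, 50] -> (len(lo)=5, len(hi)=4, max(lo)=8)

Answer: (1,0,33) (1,1,33) (2,1,33) (2,2,33) (3,2,33) (3,3,7) (4,3,26) (4,4,8) (5,4,8)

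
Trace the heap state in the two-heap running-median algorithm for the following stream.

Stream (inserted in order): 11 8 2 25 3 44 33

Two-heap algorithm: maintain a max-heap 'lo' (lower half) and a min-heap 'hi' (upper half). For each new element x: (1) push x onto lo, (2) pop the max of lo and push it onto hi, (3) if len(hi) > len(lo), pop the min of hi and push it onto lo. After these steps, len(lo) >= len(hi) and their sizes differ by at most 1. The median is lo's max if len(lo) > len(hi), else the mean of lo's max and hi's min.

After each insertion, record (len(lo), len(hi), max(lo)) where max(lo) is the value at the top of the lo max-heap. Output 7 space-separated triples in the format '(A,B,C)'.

Step 1: insert 11 -> lo=[11] hi=[] -> (len(lo)=1, len(hi)=0, max(lo)=11)
Step 2: insert 8 -> lo=[8] hi=[11] -> (len(lo)=1, len(hi)=1, max(lo)=8)
Step 3: insert 2 -> lo=[2, 8] hi=[11] -> (len(lo)=2, len(hi)=1, max(lo)=8)
Step 4: insert 25 -> lo=[2, 8] hi=[11, 25] -> (len(lo)=2, len(hi)=2, max(lo)=8)
Step 5: insert 3 -> lo=[2, 3, 8] hi=[11, 25] -> (len(lo)=3, len(hi)=2, max(lo)=8)
Step 6: insert 44 -> lo=[2, 3, 8] hi=[11, 25, 44] -> (len(lo)=3, len(hi)=3, max(lo)=8)
Step 7: insert 33 -> lo=[2, 3, 8, 11] hi=[25, 33, 44] -> (len(lo)=4, len(hi)=3, max(lo)=11)

Answer: (1,0,11) (1,1,8) (2,1,8) (2,2,8) (3,2,8) (3,3,8) (4,3,11)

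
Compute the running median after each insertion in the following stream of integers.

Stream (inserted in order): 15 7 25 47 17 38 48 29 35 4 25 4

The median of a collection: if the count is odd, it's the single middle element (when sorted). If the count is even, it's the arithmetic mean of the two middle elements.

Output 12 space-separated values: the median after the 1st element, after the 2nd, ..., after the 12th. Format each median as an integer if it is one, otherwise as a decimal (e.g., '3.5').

Answer: 15 11 15 20 17 21 25 27 29 27 25 25

Derivation:
Step 1: insert 15 -> lo=[15] (size 1, max 15) hi=[] (size 0) -> median=15
Step 2: insert 7 -> lo=[7] (size 1, max 7) hi=[15] (size 1, min 15) -> median=11
Step 3: insert 25 -> lo=[7, 15] (size 2, max 15) hi=[25] (size 1, min 25) -> median=15
Step 4: insert 47 -> lo=[7, 15] (size 2, max 15) hi=[25, 47] (size 2, min 25) -> median=20
Step 5: insert 17 -> lo=[7, 15, 17] (size 3, max 17) hi=[25, 47] (size 2, min 25) -> median=17
Step 6: insert 38 -> lo=[7, 15, 17] (size 3, max 17) hi=[25, 38, 47] (size 3, min 25) -> median=21
Step 7: insert 48 -> lo=[7, 15, 17, 25] (size 4, max 25) hi=[38, 47, 48] (size 3, min 38) -> median=25
Step 8: insert 29 -> lo=[7, 15, 17, 25] (size 4, max 25) hi=[29, 38, 47, 48] (size 4, min 29) -> median=27
Step 9: insert 35 -> lo=[7, 15, 17, 25, 29] (size 5, max 29) hi=[35, 38, 47, 48] (size 4, min 35) -> median=29
Step 10: insert 4 -> lo=[4, 7, 15, 17, 25] (size 5, max 25) hi=[29, 35, 38, 47, 48] (size 5, min 29) -> median=27
Step 11: insert 25 -> lo=[4, 7, 15, 17, 25, 25] (size 6, max 25) hi=[29, 35, 38, 47, 48] (size 5, min 29) -> median=25
Step 12: insert 4 -> lo=[4, 4, 7, 15, 17, 25] (size 6, max 25) hi=[25, 29, 35, 38, 47, 48] (size 6, min 25) -> median=25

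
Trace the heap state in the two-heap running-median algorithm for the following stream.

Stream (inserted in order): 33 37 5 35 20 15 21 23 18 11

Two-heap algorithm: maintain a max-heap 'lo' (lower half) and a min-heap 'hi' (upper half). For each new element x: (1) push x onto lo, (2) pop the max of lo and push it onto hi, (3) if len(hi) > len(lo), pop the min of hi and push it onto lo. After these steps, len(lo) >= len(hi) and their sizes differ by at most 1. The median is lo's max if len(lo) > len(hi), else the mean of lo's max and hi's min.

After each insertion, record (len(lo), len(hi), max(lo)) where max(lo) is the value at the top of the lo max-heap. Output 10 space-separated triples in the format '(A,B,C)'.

Answer: (1,0,33) (1,1,33) (2,1,33) (2,2,33) (3,2,33) (3,3,20) (4,3,21) (4,4,21) (5,4,21) (5,5,20)

Derivation:
Step 1: insert 33 -> lo=[33] hi=[] -> (len(lo)=1, len(hi)=0, max(lo)=33)
Step 2: insert 37 -> lo=[33] hi=[37] -> (len(lo)=1, len(hi)=1, max(lo)=33)
Step 3: insert 5 -> lo=[5, 33] hi=[37] -> (len(lo)=2, len(hi)=1, max(lo)=33)
Step 4: insert 35 -> lo=[5, 33] hi=[35, 37] -> (len(lo)=2, len(hi)=2, max(lo)=33)
Step 5: insert 20 -> lo=[5, 20, 33] hi=[35, 37] -> (len(lo)=3, len(hi)=2, max(lo)=33)
Step 6: insert 15 -> lo=[5, 15, 20] hi=[33, 35, 37] -> (len(lo)=3, len(hi)=3, max(lo)=20)
Step 7: insert 21 -> lo=[5, 15, 20, 21] hi=[33, 35, 37] -> (len(lo)=4, len(hi)=3, max(lo)=21)
Step 8: insert 23 -> lo=[5, 15, 20, 21] hi=[23, 33, 35, 37] -> (len(lo)=4, len(hi)=4, max(lo)=21)
Step 9: insert 18 -> lo=[5, 15, 18, 20, 21] hi=[23, 33, 35, 37] -> (len(lo)=5, len(hi)=4, max(lo)=21)
Step 10: insert 11 -> lo=[5, 11, 15, 18, 20] hi=[21, 23, 33, 35, 37] -> (len(lo)=5, len(hi)=5, max(lo)=20)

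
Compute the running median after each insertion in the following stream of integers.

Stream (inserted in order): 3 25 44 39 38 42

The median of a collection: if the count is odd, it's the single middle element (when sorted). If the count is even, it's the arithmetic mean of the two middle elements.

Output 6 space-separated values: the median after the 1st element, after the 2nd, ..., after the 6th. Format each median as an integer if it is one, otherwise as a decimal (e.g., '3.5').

Step 1: insert 3 -> lo=[3] (size 1, max 3) hi=[] (size 0) -> median=3
Step 2: insert 25 -> lo=[3] (size 1, max 3) hi=[25] (size 1, min 25) -> median=14
Step 3: insert 44 -> lo=[3, 25] (size 2, max 25) hi=[44] (size 1, min 44) -> median=25
Step 4: insert 39 -> lo=[3, 25] (size 2, max 25) hi=[39, 44] (size 2, min 39) -> median=32
Step 5: insert 38 -> lo=[3, 25, 38] (size 3, max 38) hi=[39, 44] (size 2, min 39) -> median=38
Step 6: insert 42 -> lo=[3, 25, 38] (size 3, max 38) hi=[39, 42, 44] (size 3, min 39) -> median=38.5

Answer: 3 14 25 32 38 38.5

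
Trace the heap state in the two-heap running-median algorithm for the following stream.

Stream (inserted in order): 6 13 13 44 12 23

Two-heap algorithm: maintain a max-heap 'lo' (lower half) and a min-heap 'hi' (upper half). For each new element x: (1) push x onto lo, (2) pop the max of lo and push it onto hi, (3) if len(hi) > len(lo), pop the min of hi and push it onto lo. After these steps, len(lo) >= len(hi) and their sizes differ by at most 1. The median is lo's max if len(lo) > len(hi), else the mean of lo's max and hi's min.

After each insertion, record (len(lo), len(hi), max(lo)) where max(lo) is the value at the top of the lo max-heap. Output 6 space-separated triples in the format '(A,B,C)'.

Answer: (1,0,6) (1,1,6) (2,1,13) (2,2,13) (3,2,13) (3,3,13)

Derivation:
Step 1: insert 6 -> lo=[6] hi=[] -> (len(lo)=1, len(hi)=0, max(lo)=6)
Step 2: insert 13 -> lo=[6] hi=[13] -> (len(lo)=1, len(hi)=1, max(lo)=6)
Step 3: insert 13 -> lo=[6, 13] hi=[13] -> (len(lo)=2, len(hi)=1, max(lo)=13)
Step 4: insert 44 -> lo=[6, 13] hi=[13, 44] -> (len(lo)=2, len(hi)=2, max(lo)=13)
Step 5: insert 12 -> lo=[6, 12, 13] hi=[13, 44] -> (len(lo)=3, len(hi)=2, max(lo)=13)
Step 6: insert 23 -> lo=[6, 12, 13] hi=[13, 23, 44] -> (len(lo)=3, len(hi)=3, max(lo)=13)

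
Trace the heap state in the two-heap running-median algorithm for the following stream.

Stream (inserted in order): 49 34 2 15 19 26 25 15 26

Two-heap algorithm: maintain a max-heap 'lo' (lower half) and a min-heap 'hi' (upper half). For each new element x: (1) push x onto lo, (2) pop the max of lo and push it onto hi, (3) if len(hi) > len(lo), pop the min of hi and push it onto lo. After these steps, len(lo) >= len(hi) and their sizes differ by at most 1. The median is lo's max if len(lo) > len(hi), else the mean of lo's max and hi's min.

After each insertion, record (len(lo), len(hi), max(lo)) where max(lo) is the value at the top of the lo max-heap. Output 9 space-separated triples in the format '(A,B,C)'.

Step 1: insert 49 -> lo=[49] hi=[] -> (len(lo)=1, len(hi)=0, max(lo)=49)
Step 2: insert 34 -> lo=[34] hi=[49] -> (len(lo)=1, len(hi)=1, max(lo)=34)
Step 3: insert 2 -> lo=[2, 34] hi=[49] -> (len(lo)=2, len(hi)=1, max(lo)=34)
Step 4: insert 15 -> lo=[2, 15] hi=[34, 49] -> (len(lo)=2, len(hi)=2, max(lo)=15)
Step 5: insert 19 -> lo=[2, 15, 19] hi=[34, 49] -> (len(lo)=3, len(hi)=2, max(lo)=19)
Step 6: insert 26 -> lo=[2, 15, 19] hi=[26, 34, 49] -> (len(lo)=3, len(hi)=3, max(lo)=19)
Step 7: insert 25 -> lo=[2, 15, 19, 25] hi=[26, 34, 49] -> (len(lo)=4, len(hi)=3, max(lo)=25)
Step 8: insert 15 -> lo=[2, 15, 15, 19] hi=[25, 26, 34, 49] -> (len(lo)=4, len(hi)=4, max(lo)=19)
Step 9: insert 26 -> lo=[2, 15, 15, 19, 25] hi=[26, 26, 34, 49] -> (len(lo)=5, len(hi)=4, max(lo)=25)

Answer: (1,0,49) (1,1,34) (2,1,34) (2,2,15) (3,2,19) (3,3,19) (4,3,25) (4,4,19) (5,4,25)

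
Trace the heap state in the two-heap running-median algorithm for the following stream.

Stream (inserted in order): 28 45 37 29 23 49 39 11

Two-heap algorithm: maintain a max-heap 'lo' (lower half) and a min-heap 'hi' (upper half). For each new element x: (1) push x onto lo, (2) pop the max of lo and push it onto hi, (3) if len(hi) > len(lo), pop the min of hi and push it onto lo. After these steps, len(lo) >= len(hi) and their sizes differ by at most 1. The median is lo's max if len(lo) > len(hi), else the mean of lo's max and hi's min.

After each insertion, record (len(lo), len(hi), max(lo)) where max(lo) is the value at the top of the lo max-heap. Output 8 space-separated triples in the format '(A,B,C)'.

Step 1: insert 28 -> lo=[28] hi=[] -> (len(lo)=1, len(hi)=0, max(lo)=28)
Step 2: insert 45 -> lo=[28] hi=[45] -> (len(lo)=1, len(hi)=1, max(lo)=28)
Step 3: insert 37 -> lo=[28, 37] hi=[45] -> (len(lo)=2, len(hi)=1, max(lo)=37)
Step 4: insert 29 -> lo=[28, 29] hi=[37, 45] -> (len(lo)=2, len(hi)=2, max(lo)=29)
Step 5: insert 23 -> lo=[23, 28, 29] hi=[37, 45] -> (len(lo)=3, len(hi)=2, max(lo)=29)
Step 6: insert 49 -> lo=[23, 28, 29] hi=[37, 45, 49] -> (len(lo)=3, len(hi)=3, max(lo)=29)
Step 7: insert 39 -> lo=[23, 28, 29, 37] hi=[39, 45, 49] -> (len(lo)=4, len(hi)=3, max(lo)=37)
Step 8: insert 11 -> lo=[11, 23, 28, 29] hi=[37, 39, 45, 49] -> (len(lo)=4, len(hi)=4, max(lo)=29)

Answer: (1,0,28) (1,1,28) (2,1,37) (2,2,29) (3,2,29) (3,3,29) (4,3,37) (4,4,29)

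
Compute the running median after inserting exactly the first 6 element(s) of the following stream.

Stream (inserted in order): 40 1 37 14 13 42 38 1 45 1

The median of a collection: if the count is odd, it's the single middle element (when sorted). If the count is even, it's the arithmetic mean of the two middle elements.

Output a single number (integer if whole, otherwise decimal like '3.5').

Answer: 25.5

Derivation:
Step 1: insert 40 -> lo=[40] (size 1, max 40) hi=[] (size 0) -> median=40
Step 2: insert 1 -> lo=[1] (size 1, max 1) hi=[40] (size 1, min 40) -> median=20.5
Step 3: insert 37 -> lo=[1, 37] (size 2, max 37) hi=[40] (size 1, min 40) -> median=37
Step 4: insert 14 -> lo=[1, 14] (size 2, max 14) hi=[37, 40] (size 2, min 37) -> median=25.5
Step 5: insert 13 -> lo=[1, 13, 14] (size 3, max 14) hi=[37, 40] (size 2, min 37) -> median=14
Step 6: insert 42 -> lo=[1, 13, 14] (size 3, max 14) hi=[37, 40, 42] (size 3, min 37) -> median=25.5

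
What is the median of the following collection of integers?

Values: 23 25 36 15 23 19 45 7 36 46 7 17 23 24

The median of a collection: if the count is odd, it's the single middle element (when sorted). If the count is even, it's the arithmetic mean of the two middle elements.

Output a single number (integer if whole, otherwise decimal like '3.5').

Step 1: insert 23 -> lo=[23] (size 1, max 23) hi=[] (size 0) -> median=23
Step 2: insert 25 -> lo=[23] (size 1, max 23) hi=[25] (size 1, min 25) -> median=24
Step 3: insert 36 -> lo=[23, 25] (size 2, max 25) hi=[36] (size 1, min 36) -> median=25
Step 4: insert 15 -> lo=[15, 23] (size 2, max 23) hi=[25, 36] (size 2, min 25) -> median=24
Step 5: insert 23 -> lo=[15, 23, 23] (size 3, max 23) hi=[25, 36] (size 2, min 25) -> median=23
Step 6: insert 19 -> lo=[15, 19, 23] (size 3, max 23) hi=[23, 25, 36] (size 3, min 23) -> median=23
Step 7: insert 45 -> lo=[15, 19, 23, 23] (size 4, max 23) hi=[25, 36, 45] (size 3, min 25) -> median=23
Step 8: insert 7 -> lo=[7, 15, 19, 23] (size 4, max 23) hi=[23, 25, 36, 45] (size 4, min 23) -> median=23
Step 9: insert 36 -> lo=[7, 15, 19, 23, 23] (size 5, max 23) hi=[25, 36, 36, 45] (size 4, min 25) -> median=23
Step 10: insert 46 -> lo=[7, 15, 19, 23, 23] (size 5, max 23) hi=[25, 36, 36, 45, 46] (size 5, min 25) -> median=24
Step 11: insert 7 -> lo=[7, 7, 15, 19, 23, 23] (size 6, max 23) hi=[25, 36, 36, 45, 46] (size 5, min 25) -> median=23
Step 12: insert 17 -> lo=[7, 7, 15, 17, 19, 23] (size 6, max 23) hi=[23, 25, 36, 36, 45, 46] (size 6, min 23) -> median=23
Step 13: insert 23 -> lo=[7, 7, 15, 17, 19, 23, 23] (size 7, max 23) hi=[23, 25, 36, 36, 45, 46] (size 6, min 23) -> median=23
Step 14: insert 24 -> lo=[7, 7, 15, 17, 19, 23, 23] (size 7, max 23) hi=[23, 24, 25, 36, 36, 45, 46] (size 7, min 23) -> median=23

Answer: 23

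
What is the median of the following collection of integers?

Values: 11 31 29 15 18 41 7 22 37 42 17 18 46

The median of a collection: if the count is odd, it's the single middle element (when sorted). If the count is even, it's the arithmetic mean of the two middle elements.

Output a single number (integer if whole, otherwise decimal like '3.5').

Step 1: insert 11 -> lo=[11] (size 1, max 11) hi=[] (size 0) -> median=11
Step 2: insert 31 -> lo=[11] (size 1, max 11) hi=[31] (size 1, min 31) -> median=21
Step 3: insert 29 -> lo=[11, 29] (size 2, max 29) hi=[31] (size 1, min 31) -> median=29
Step 4: insert 15 -> lo=[11, 15] (size 2, max 15) hi=[29, 31] (size 2, min 29) -> median=22
Step 5: insert 18 -> lo=[11, 15, 18] (size 3, max 18) hi=[29, 31] (size 2, min 29) -> median=18
Step 6: insert 41 -> lo=[11, 15, 18] (size 3, max 18) hi=[29, 31, 41] (size 3, min 29) -> median=23.5
Step 7: insert 7 -> lo=[7, 11, 15, 18] (size 4, max 18) hi=[29, 31, 41] (size 3, min 29) -> median=18
Step 8: insert 22 -> lo=[7, 11, 15, 18] (size 4, max 18) hi=[22, 29, 31, 41] (size 4, min 22) -> median=20
Step 9: insert 37 -> lo=[7, 11, 15, 18, 22] (size 5, max 22) hi=[29, 31, 37, 41] (size 4, min 29) -> median=22
Step 10: insert 42 -> lo=[7, 11, 15, 18, 22] (size 5, max 22) hi=[29, 31, 37, 41, 42] (size 5, min 29) -> median=25.5
Step 11: insert 17 -> lo=[7, 11, 15, 17, 18, 22] (size 6, max 22) hi=[29, 31, 37, 41, 42] (size 5, min 29) -> median=22
Step 12: insert 18 -> lo=[7, 11, 15, 17, 18, 18] (size 6, max 18) hi=[22, 29, 31, 37, 41, 42] (size 6, min 22) -> median=20
Step 13: insert 46 -> lo=[7, 11, 15, 17, 18, 18, 22] (size 7, max 22) hi=[29, 31, 37, 41, 42, 46] (size 6, min 29) -> median=22

Answer: 22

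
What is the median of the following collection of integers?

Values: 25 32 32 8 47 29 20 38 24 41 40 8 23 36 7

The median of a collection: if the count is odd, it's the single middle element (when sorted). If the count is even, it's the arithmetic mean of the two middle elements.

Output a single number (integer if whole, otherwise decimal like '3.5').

Answer: 29

Derivation:
Step 1: insert 25 -> lo=[25] (size 1, max 25) hi=[] (size 0) -> median=25
Step 2: insert 32 -> lo=[25] (size 1, max 25) hi=[32] (size 1, min 32) -> median=28.5
Step 3: insert 32 -> lo=[25, 32] (size 2, max 32) hi=[32] (size 1, min 32) -> median=32
Step 4: insert 8 -> lo=[8, 25] (size 2, max 25) hi=[32, 32] (size 2, min 32) -> median=28.5
Step 5: insert 47 -> lo=[8, 25, 32] (size 3, max 32) hi=[32, 47] (size 2, min 32) -> median=32
Step 6: insert 29 -> lo=[8, 25, 29] (size 3, max 29) hi=[32, 32, 47] (size 3, min 32) -> median=30.5
Step 7: insert 20 -> lo=[8, 20, 25, 29] (size 4, max 29) hi=[32, 32, 47] (size 3, min 32) -> median=29
Step 8: insert 38 -> lo=[8, 20, 25, 29] (size 4, max 29) hi=[32, 32, 38, 47] (size 4, min 32) -> median=30.5
Step 9: insert 24 -> lo=[8, 20, 24, 25, 29] (size 5, max 29) hi=[32, 32, 38, 47] (size 4, min 32) -> median=29
Step 10: insert 41 -> lo=[8, 20, 24, 25, 29] (size 5, max 29) hi=[32, 32, 38, 41, 47] (size 5, min 32) -> median=30.5
Step 11: insert 40 -> lo=[8, 20, 24, 25, 29, 32] (size 6, max 32) hi=[32, 38, 40, 41, 47] (size 5, min 32) -> median=32
Step 12: insert 8 -> lo=[8, 8, 20, 24, 25, 29] (size 6, max 29) hi=[32, 32, 38, 40, 41, 47] (size 6, min 32) -> median=30.5
Step 13: insert 23 -> lo=[8, 8, 20, 23, 24, 25, 29] (size 7, max 29) hi=[32, 32, 38, 40, 41, 47] (size 6, min 32) -> median=29
Step 14: insert 36 -> lo=[8, 8, 20, 23, 24, 25, 29] (size 7, max 29) hi=[32, 32, 36, 38, 40, 41, 47] (size 7, min 32) -> median=30.5
Step 15: insert 7 -> lo=[7, 8, 8, 20, 23, 24, 25, 29] (size 8, max 29) hi=[32, 32, 36, 38, 40, 41, 47] (size 7, min 32) -> median=29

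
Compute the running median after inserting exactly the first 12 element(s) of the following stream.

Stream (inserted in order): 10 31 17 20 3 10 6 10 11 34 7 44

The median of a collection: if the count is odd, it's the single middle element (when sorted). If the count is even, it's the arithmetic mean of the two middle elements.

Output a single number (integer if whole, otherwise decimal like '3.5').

Step 1: insert 10 -> lo=[10] (size 1, max 10) hi=[] (size 0) -> median=10
Step 2: insert 31 -> lo=[10] (size 1, max 10) hi=[31] (size 1, min 31) -> median=20.5
Step 3: insert 17 -> lo=[10, 17] (size 2, max 17) hi=[31] (size 1, min 31) -> median=17
Step 4: insert 20 -> lo=[10, 17] (size 2, max 17) hi=[20, 31] (size 2, min 20) -> median=18.5
Step 5: insert 3 -> lo=[3, 10, 17] (size 3, max 17) hi=[20, 31] (size 2, min 20) -> median=17
Step 6: insert 10 -> lo=[3, 10, 10] (size 3, max 10) hi=[17, 20, 31] (size 3, min 17) -> median=13.5
Step 7: insert 6 -> lo=[3, 6, 10, 10] (size 4, max 10) hi=[17, 20, 31] (size 3, min 17) -> median=10
Step 8: insert 10 -> lo=[3, 6, 10, 10] (size 4, max 10) hi=[10, 17, 20, 31] (size 4, min 10) -> median=10
Step 9: insert 11 -> lo=[3, 6, 10, 10, 10] (size 5, max 10) hi=[11, 17, 20, 31] (size 4, min 11) -> median=10
Step 10: insert 34 -> lo=[3, 6, 10, 10, 10] (size 5, max 10) hi=[11, 17, 20, 31, 34] (size 5, min 11) -> median=10.5
Step 11: insert 7 -> lo=[3, 6, 7, 10, 10, 10] (size 6, max 10) hi=[11, 17, 20, 31, 34] (size 5, min 11) -> median=10
Step 12: insert 44 -> lo=[3, 6, 7, 10, 10, 10] (size 6, max 10) hi=[11, 17, 20, 31, 34, 44] (size 6, min 11) -> median=10.5

Answer: 10.5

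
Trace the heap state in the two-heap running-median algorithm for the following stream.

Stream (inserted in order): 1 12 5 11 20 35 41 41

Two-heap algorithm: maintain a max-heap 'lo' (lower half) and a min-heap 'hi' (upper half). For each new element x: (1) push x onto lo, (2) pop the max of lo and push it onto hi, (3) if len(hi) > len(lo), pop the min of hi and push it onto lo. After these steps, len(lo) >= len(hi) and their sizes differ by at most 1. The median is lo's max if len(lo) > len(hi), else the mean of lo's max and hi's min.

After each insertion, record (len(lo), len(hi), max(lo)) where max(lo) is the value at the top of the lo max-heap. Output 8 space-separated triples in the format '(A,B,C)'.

Answer: (1,0,1) (1,1,1) (2,1,5) (2,2,5) (3,2,11) (3,3,11) (4,3,12) (4,4,12)

Derivation:
Step 1: insert 1 -> lo=[1] hi=[] -> (len(lo)=1, len(hi)=0, max(lo)=1)
Step 2: insert 12 -> lo=[1] hi=[12] -> (len(lo)=1, len(hi)=1, max(lo)=1)
Step 3: insert 5 -> lo=[1, 5] hi=[12] -> (len(lo)=2, len(hi)=1, max(lo)=5)
Step 4: insert 11 -> lo=[1, 5] hi=[11, 12] -> (len(lo)=2, len(hi)=2, max(lo)=5)
Step 5: insert 20 -> lo=[1, 5, 11] hi=[12, 20] -> (len(lo)=3, len(hi)=2, max(lo)=11)
Step 6: insert 35 -> lo=[1, 5, 11] hi=[12, 20, 35] -> (len(lo)=3, len(hi)=3, max(lo)=11)
Step 7: insert 41 -> lo=[1, 5, 11, 12] hi=[20, 35, 41] -> (len(lo)=4, len(hi)=3, max(lo)=12)
Step 8: insert 41 -> lo=[1, 5, 11, 12] hi=[20, 35, 41, 41] -> (len(lo)=4, len(hi)=4, max(lo)=12)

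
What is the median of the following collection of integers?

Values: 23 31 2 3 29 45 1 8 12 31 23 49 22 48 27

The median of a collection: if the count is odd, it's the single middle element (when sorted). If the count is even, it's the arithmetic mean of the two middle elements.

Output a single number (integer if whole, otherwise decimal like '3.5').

Step 1: insert 23 -> lo=[23] (size 1, max 23) hi=[] (size 0) -> median=23
Step 2: insert 31 -> lo=[23] (size 1, max 23) hi=[31] (size 1, min 31) -> median=27
Step 3: insert 2 -> lo=[2, 23] (size 2, max 23) hi=[31] (size 1, min 31) -> median=23
Step 4: insert 3 -> lo=[2, 3] (size 2, max 3) hi=[23, 31] (size 2, min 23) -> median=13
Step 5: insert 29 -> lo=[2, 3, 23] (size 3, max 23) hi=[29, 31] (size 2, min 29) -> median=23
Step 6: insert 45 -> lo=[2, 3, 23] (size 3, max 23) hi=[29, 31, 45] (size 3, min 29) -> median=26
Step 7: insert 1 -> lo=[1, 2, 3, 23] (size 4, max 23) hi=[29, 31, 45] (size 3, min 29) -> median=23
Step 8: insert 8 -> lo=[1, 2, 3, 8] (size 4, max 8) hi=[23, 29, 31, 45] (size 4, min 23) -> median=15.5
Step 9: insert 12 -> lo=[1, 2, 3, 8, 12] (size 5, max 12) hi=[23, 29, 31, 45] (size 4, min 23) -> median=12
Step 10: insert 31 -> lo=[1, 2, 3, 8, 12] (size 5, max 12) hi=[23, 29, 31, 31, 45] (size 5, min 23) -> median=17.5
Step 11: insert 23 -> lo=[1, 2, 3, 8, 12, 23] (size 6, max 23) hi=[23, 29, 31, 31, 45] (size 5, min 23) -> median=23
Step 12: insert 49 -> lo=[1, 2, 3, 8, 12, 23] (size 6, max 23) hi=[23, 29, 31, 31, 45, 49] (size 6, min 23) -> median=23
Step 13: insert 22 -> lo=[1, 2, 3, 8, 12, 22, 23] (size 7, max 23) hi=[23, 29, 31, 31, 45, 49] (size 6, min 23) -> median=23
Step 14: insert 48 -> lo=[1, 2, 3, 8, 12, 22, 23] (size 7, max 23) hi=[23, 29, 31, 31, 45, 48, 49] (size 7, min 23) -> median=23
Step 15: insert 27 -> lo=[1, 2, 3, 8, 12, 22, 23, 23] (size 8, max 23) hi=[27, 29, 31, 31, 45, 48, 49] (size 7, min 27) -> median=23

Answer: 23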